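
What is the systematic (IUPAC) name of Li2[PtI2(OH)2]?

The 2 lithium counter-ions carry a total charge of +2, so each complex ion is 2−.
Ligand charges: 2×hydroxo (-1 each), 2×iodo (-1 each); total -4. So Pt + (-4) = 2−, giving Pt = +2.
Ligands are named alphabetically: hydroxo before iodo.
The complex ion is anionic, so platinum takes the -ate form platinate(II).

lithium dihydroxodiiodoplatinate(II)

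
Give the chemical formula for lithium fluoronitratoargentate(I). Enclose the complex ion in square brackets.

Ligands: 1 nitrato (NO3, -1), 1 fluoro (F, -1). Ligand charge sum = -2.
Charge balance with lithium (+1) requires 1 complex ion per 1 lithium.

Li[AgF(NO3)]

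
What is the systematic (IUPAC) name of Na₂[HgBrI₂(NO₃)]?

The 2 sodium counter-ions carry a total charge of +2, so each complex ion is 2−.
Ligand charges: 1×bromo (-1 each), 2×iodo (-1 each), 1×nitrato (-1 each); total -4. So Hg + (-4) = 2−, giving Hg = +2.
Ligands are named alphabetically: bromo before iodo before nitrato.
The complex ion is anionic, so mercury takes the -ate form mercurate(II).

sodium bromodiiodonitratomercurate(II)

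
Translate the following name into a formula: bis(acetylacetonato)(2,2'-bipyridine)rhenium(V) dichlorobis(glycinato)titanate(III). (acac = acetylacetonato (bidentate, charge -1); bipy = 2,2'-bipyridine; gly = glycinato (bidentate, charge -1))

[Re(acac)2(bipy)][TiCl2(gly)2]3

Cation [Re…]: ligand charges -2, Re(V) ⇒ ion charge 3+.
Anion [Ti…]: ligand charges -4, Ti(III) ⇒ ion charge 1−.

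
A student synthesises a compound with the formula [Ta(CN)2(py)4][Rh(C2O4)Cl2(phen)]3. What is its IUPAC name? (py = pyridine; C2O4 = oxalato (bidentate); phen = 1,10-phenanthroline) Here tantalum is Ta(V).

Both ions are complex: the cation is named first with the plain metal name, the anion second with the -ate form; each ion's ligands are alphabetised independently.
Ta is given as +5; the cation's ligand charges sum to -2, so the complex cation is 3+.
With 3 anions per cation, each anion must be 3/3 = 1−.
Anion: ligand charges sum to -4; for the ion to be 1−, Rh = +3.

dicyanotetrakis(pyridine)tantalum(V) dichlorooxalato(1,10-phenanthroline)rhodate(III)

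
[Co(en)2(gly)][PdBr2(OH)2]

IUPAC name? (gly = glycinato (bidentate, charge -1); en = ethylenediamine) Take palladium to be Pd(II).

Both ions are complex: the cation is named first with the plain metal name, the anion second with the -ate form; each ion's ligands are alphabetised independently.
Pd is given as +2; the anion's ligand charges sum to -4, so the complex anion is 2−.
A 1:1 salt means the cation carries the equal and opposite charge, 2+.
Cation: ligand charges sum to -1; for the ion to be 2+, Co = +3.

bis(ethylenediamine)(glycinato)cobalt(III) dibromodihydroxopalladate(II)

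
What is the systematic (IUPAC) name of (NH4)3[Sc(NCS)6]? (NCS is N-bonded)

ammonium hexaisothiocyanatoscandate(III)

The 3 ammonium counter-ions carry a total charge of +3, so each complex ion is 3−.
Ligand charges: 6×isothiocyanato (-1 each); total -6. So Sc + (-6) = 3−, giving Sc = +3.
The complex ion is anionic, so scandium takes the -ate form scandate(III).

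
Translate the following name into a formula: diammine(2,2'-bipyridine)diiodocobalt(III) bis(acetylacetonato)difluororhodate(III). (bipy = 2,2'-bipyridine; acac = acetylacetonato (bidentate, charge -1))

Cation [Co…]: ligand charges -2, Co(III) ⇒ ion charge 1+.
Anion [Rh…]: ligand charges -4, Rh(III) ⇒ ion charge 1−.

[Co(bipy)I2(NH3)2][Rh(acac)2F2]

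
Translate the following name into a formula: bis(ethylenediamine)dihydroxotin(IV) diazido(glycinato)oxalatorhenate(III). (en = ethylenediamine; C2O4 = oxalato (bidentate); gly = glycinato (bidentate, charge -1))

Cation [Sn…]: ligand charges -2, Sn(IV) ⇒ ion charge 2+.
Anion [Re…]: ligand charges -5, Re(III) ⇒ ion charge 2−.
One 2+ cation balances one 2− anion.

[Sn(en)2(OH)2][Re(C2O4)(gly)(N3)2]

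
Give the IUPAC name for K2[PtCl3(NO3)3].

The 2 potassium counter-ions carry a total charge of +2, so each complex ion is 2−.
Ligand charges: 3×nitrato (-1 each), 3×chloro (-1 each); total -6. So Pt + (-6) = 2−, giving Pt = +4.
Ligands are named alphabetically: chloro before nitrato.
The complex ion is anionic, so platinum takes the -ate form platinate(IV).

potassium trichlorotrinitratoplatinate(IV)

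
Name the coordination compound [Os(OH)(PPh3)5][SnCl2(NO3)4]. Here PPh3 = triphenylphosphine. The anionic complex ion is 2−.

hydroxopentakis(triphenylphosphine)osmium(III) dichlorotetranitratostannate(IV)

Both ions are complex: the cation is named first with the plain metal name, the anion second with the -ate form; each ion's ligands are alphabetised independently.
The complex anion is given as 2−; its ligand charges sum to -6, so Sn = +4.
A 1:1 salt means the cation carries the equal and opposite charge, 2+.
Cation: ligand charges sum to -1; for the ion to be 2+, Os = +3.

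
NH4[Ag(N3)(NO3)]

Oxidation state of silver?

1 ammonium outside the brackets (+1 each) → the complex ion is 1−.
Ligand charges: 1×N3 = -1; 1×NO3 = -1; sum -2.
Ag + (-2) = 1− ⇒ Ag is +1.

+1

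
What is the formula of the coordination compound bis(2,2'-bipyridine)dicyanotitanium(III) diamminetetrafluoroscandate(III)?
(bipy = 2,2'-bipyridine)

[Ti(bipy)2(CN)2][ScF4(NH3)2]

Cation [Ti…]: ligand charges -2, Ti(III) ⇒ ion charge 1+.
Anion [Sc…]: ligand charges -4, Sc(III) ⇒ ion charge 1−.
One 1+ cation balances one 1− anion.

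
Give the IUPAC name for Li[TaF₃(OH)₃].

The 1 lithium counter-ion carries a total charge of +1, so each complex ion is 1−.
Ligand charges: 3×hydroxo (-1 each), 3×fluoro (-1 each); total -6. So Ta + (-6) = 1−, giving Ta = +5.
Ligands are named alphabetically: fluoro before hydroxo.
The complex ion is anionic, so tantalum takes the -ate form tantalate(V).

lithium trifluorotrihydroxotantalate(V)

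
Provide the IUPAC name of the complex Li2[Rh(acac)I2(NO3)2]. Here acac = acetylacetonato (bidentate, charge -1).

The 2 lithium counter-ions carry a total charge of +2, so each complex ion is 2−.
Ligand charges: 1×acetylacetonato (-1 each), 2×nitrato (-1 each), 2×iodo (-1 each); total -5. So Rh + (-5) = 2−, giving Rh = +3.
The complex ion is anionic, so rhodium takes the -ate form rhodate(III).

lithium (acetylacetonato)diiododinitratorhodate(III)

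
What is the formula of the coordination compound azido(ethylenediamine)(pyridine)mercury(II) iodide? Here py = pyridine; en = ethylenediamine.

Ligands: 1 azido (N3, -1), 1 pyridine (py, neutral), 1 ethylenediamine (en, neutral). Ligand charge sum = -1.
Charge balance with iodide (-1) requires 1 complex ion per 1 iodide.

[Hg(en)(N3)(py)]I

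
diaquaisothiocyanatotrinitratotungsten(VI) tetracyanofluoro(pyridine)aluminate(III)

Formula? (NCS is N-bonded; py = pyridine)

Cation [W…]: ligand charges -4, W(VI) ⇒ ion charge 2+.
Anion [Al…]: ligand charges -5, Al(III) ⇒ ion charge 2−.
One 2+ cation balances one 2− anion.

[W(H2O)2(NCS)(NO3)3][Al(CN)4F(py)]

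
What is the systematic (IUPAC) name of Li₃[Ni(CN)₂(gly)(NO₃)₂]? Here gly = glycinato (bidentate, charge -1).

The 3 lithium counter-ions carry a total charge of +3, so each complex ion is 3−.
Ligand charges: 2×cyano (-1 each), 2×nitrato (-1 each), 1×glycinato (-1 each); total -5. So Ni + (-5) = 3−, giving Ni = +2.
Ligands are named alphabetically: cyano before glycinato before nitrato.
The complex ion is anionic, so nickel takes the -ate form nickelate(II).

lithium dicyano(glycinato)dinitratonickelate(II)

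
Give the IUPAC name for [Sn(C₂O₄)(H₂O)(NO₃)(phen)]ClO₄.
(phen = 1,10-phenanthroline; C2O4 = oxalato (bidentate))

aquanitratooxalato(1,10-phenanthroline)tin(IV) perchlorate

The 1 perchlorate counter-ion carries a total charge of -1, so each complex ion is 1+.
Ligand charges: 1×aqua (neutral), 1×1,10-phenanthroline (neutral), 1×nitrato (-1 each), 1×oxalato (-2 each); total -3. So Sn + (-3) = 1+, giving Sn = +4.
Ligands are named alphabetically: aqua before nitrato before oxalato before phenanthroline.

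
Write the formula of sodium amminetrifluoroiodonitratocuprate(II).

Na3[CuF3I(NH3)(NO3)]

Ligands: 1 nitrato (NO3, -1), 3 fluoro (F, -1), 1 iodo (I, -1), 1 ammine (NH3, neutral). Ligand charge sum = -5.
With Cu in oxidation state +2, the complex ion is [Cu...]^3−.
Charge balance with sodium (+1) requires 1 complex ion per 3 sodium.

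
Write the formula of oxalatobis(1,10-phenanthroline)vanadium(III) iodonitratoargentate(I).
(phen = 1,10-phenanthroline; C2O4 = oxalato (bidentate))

Cation [V…]: ligand charges -2, V(III) ⇒ ion charge 1+.
Anion [Ag…]: ligand charges -2, Ag(I) ⇒ ion charge 1−.

[V(C2O4)(phen)2][AgI(NO3)]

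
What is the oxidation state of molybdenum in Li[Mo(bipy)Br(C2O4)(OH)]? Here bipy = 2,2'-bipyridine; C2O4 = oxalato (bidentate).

+3

1 lithium outside the brackets (+1 each) → the complex ion is 1−.
Ligand charges: 1×Br = -1; 1×bipy neutral; 1×C2O4 = -2; 1×OH = -1; sum -4.
Mo + (-4) = 1− ⇒ Mo is +3.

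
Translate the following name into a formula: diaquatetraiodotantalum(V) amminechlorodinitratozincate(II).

Cation [Ta…]: ligand charges -4, Ta(V) ⇒ ion charge 1+.
Anion [Zn…]: ligand charges -3, Zn(II) ⇒ ion charge 1−.

[Ta(H2O)2I4][ZnCl(NH3)(NO3)2]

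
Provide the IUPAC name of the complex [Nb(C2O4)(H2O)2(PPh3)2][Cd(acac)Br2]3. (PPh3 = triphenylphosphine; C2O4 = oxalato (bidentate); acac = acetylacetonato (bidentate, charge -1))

diaquaoxalatobis(triphenylphosphine)niobium(V) (acetylacetonato)dibromocadmate(II)

Both ions are complex: the cation is named first with the plain metal name, the anion second with the -ate form; each ion's ligands are alphabetised independently.
Cadmium is always +2 in its complexes; the anion's ligand charges sum to -3, so the complex anion is 1−.
With 3 anions per cation, the cation must be 3×1 = 3+.
Cation: ligand charges sum to -2; for the ion to be 3+, Nb = +5.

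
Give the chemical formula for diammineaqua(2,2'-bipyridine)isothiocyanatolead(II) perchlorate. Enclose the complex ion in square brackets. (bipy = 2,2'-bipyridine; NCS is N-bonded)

[Pb(bipy)(H2O)(NCS)(NH3)2]ClO4

Ligands: 1 2,2'-bipyridine (bipy, neutral), 1 aqua (H2O, neutral), 2 ammine (NH3, neutral), 1 isothiocyanato (NCS, -1). Ligand charge sum = -1.
With Pb in oxidation state +2, the complex ion is [Pb...]^1+.
Charge balance with perchlorate (-1) requires 1 complex ion per 1 perchlorate.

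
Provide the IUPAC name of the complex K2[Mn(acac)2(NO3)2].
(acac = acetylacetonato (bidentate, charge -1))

potassium bis(acetylacetonato)dinitratomanganate(II)

The 2 potassium counter-ions carry a total charge of +2, so each complex ion is 2−.
Ligand charges: 2×nitrato (-1 each), 2×acetylacetonato (-1 each); total -4. So Mn + (-4) = 2−, giving Mn = +2.
The complex ion is anionic, so manganese takes the -ate form manganate(II).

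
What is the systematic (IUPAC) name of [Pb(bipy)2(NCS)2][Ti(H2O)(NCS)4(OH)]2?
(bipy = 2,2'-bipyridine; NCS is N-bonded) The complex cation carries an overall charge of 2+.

The complex cation is given as 2+; its ligand charges sum to -2, so Pb = +4.
With 2 anions per cation, each anion must be 2/2 = 1−.
Anion: ligand charges sum to -5; for the ion to be 1−, Ti = +4.

bis(2,2'-bipyridine)diisothiocyanatolead(IV) aquahydroxotetraisothiocyanatotitanate(IV)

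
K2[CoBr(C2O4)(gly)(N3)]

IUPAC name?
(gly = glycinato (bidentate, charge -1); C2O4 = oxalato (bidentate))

The 2 potassium counter-ions carry a total charge of +2, so each complex ion is 2−.
Ligand charges: 1×glycinato (-1 each), 1×azido (-1 each), 1×bromo (-1 each), 1×oxalato (-2 each); total -5. So Co + (-5) = 2−, giving Co = +3.
Ligands are named alphabetically: azido before bromo before glycinato before oxalato.
The complex ion is anionic, so cobalt takes the -ate form cobaltate(III).

potassium azidobromo(glycinato)oxalatocobaltate(III)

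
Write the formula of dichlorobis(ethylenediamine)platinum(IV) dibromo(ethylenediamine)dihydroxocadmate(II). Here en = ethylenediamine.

[PtCl2(en)2][CdBr2(en)(OH)2]

Cation [Pt…]: ligand charges -2, Pt(IV) ⇒ ion charge 2+.
Anion [Cd…]: ligand charges -4, Cd(II) ⇒ ion charge 2−.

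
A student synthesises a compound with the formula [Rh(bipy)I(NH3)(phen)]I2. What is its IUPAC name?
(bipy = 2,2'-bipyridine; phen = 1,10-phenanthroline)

The 2 iodide counter-ions carry a total charge of -2, so each complex ion is 2+.
Ligand charges: 1×2,2'-bipyridine (neutral), 1×1,10-phenanthroline (neutral), 1×ammine (neutral), 1×iodo (-1 each); total -1. So Rh + (-1) = 2+, giving Rh = +3.
Ligands are named alphabetically: ammine before bipyridine before iodo before phenanthroline.

ammine(2,2'-bipyridine)iodo(1,10-phenanthroline)rhodium(III) iodide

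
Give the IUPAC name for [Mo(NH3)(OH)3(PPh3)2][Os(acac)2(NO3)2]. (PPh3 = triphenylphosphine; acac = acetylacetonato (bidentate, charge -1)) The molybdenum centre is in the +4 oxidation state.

amminetrihydroxobis(triphenylphosphine)molybdenum(IV) bis(acetylacetonato)dinitratoosmate(III)

Both ions are complex: the cation is named first with the plain metal name, the anion second with the -ate form; each ion's ligands are alphabetised independently.
Mo is given as +4; the cation's ligand charges sum to -3, so the complex cation is 1+.
A 1:1 salt means the anion carries the equal and opposite charge, 1−.
Anion: ligand charges sum to -4; for the ion to be 1−, Os = +3.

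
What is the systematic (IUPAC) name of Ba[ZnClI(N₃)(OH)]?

The 1 barium counter-ion carries a total charge of +2, so each complex ion is 2−.
Ligand charges: 1×chloro (-1 each), 1×hydroxo (-1 each), 1×azido (-1 each), 1×iodo (-1 each); total -4. So Zn + (-4) = 2−, giving Zn = +2.
The complex ion is anionic, so zinc takes the -ate form zincate(II).

barium azidochlorohydroxoiodozincate(II)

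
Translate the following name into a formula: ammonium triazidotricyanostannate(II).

Ligands: 3 azido (N3, -1), 3 cyano (CN, -1). Ligand charge sum = -6.
Charge balance with ammonium (+1) requires 1 complex ion per 4 ammonium.

(NH4)4[Sn(CN)3(N3)3]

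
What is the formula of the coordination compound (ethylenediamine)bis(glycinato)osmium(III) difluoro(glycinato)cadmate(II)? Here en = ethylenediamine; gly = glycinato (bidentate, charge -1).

Cation [Os…]: ligand charges -2, Os(III) ⇒ ion charge 1+.
Anion [Cd…]: ligand charges -3, Cd(II) ⇒ ion charge 1−.
One 1+ cation balances one 1− anion.

[Os(en)(gly)2][CdF2(gly)]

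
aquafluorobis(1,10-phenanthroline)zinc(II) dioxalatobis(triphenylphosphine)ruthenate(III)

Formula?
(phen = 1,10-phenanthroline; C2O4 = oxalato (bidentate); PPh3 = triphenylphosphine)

Cation [Zn…]: ligand charges -1, Zn(II) ⇒ ion charge 1+.
Anion [Ru…]: ligand charges -4, Ru(III) ⇒ ion charge 1−.
One 1+ cation balances one 1− anion.

[ZnF(H2O)(phen)2][Ru(C2O4)2(PPh3)2]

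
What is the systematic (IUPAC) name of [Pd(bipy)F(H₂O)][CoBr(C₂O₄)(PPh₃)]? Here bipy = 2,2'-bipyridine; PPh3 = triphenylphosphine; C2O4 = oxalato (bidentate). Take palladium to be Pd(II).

aqua(2,2'-bipyridine)fluoropalladium(II) bromooxalato(triphenylphosphine)cobaltate(II)

Both ions are complex: the cation is named first with the plain metal name, the anion second with the -ate form; each ion's ligands are alphabetised independently.
Pd is given as +2; the cation's ligand charges sum to -1, so the complex cation is 1+.
A 1:1 salt means the anion carries the equal and opposite charge, 1−.
Anion: ligand charges sum to -3; for the ion to be 1−, Co = +2.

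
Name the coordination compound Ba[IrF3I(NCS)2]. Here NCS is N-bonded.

barium trifluoroiododiisothiocyanatoiridate(IV)

The 1 barium counter-ion carries a total charge of +2, so each complex ion is 2−.
Ligand charges: 3×fluoro (-1 each), 2×isothiocyanato (-1 each), 1×iodo (-1 each); total -6. So Ir + (-6) = 2−, giving Ir = +4.
Ligands are named alphabetically: fluoro before iodo before isothiocyanato.
The complex ion is anionic, so iridium takes the -ate form iridate(IV).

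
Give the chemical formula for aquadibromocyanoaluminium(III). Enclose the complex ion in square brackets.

Ligands: 1 cyano (CN, -1), 2 bromo (Br, -1), 1 aqua (H2O, neutral). Ligand charge sum = -3.
With Al in oxidation state +3, the complex ion is [Al...].

[AlBr2(CN)(H2O)]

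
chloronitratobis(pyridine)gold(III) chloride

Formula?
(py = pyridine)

[AuCl(NO3)(py)2]Cl

Ligands: 1 chloro (Cl, -1), 1 nitrato (NO3, -1), 2 pyridine (py, neutral). Ligand charge sum = -2.
With Au in oxidation state +3, the complex ion is [Au...]^1+.
Charge balance with chloride (-1) requires 1 complex ion per 1 chloride.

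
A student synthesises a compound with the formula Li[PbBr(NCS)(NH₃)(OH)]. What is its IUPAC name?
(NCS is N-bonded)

lithium amminebromohydroxoisothiocyanatoplumbate(II)

The 1 lithium counter-ion carries a total charge of +1, so each complex ion is 1−.
Ligand charges: 1×isothiocyanato (-1 each), 1×hydroxo (-1 each), 1×bromo (-1 each), 1×ammine (neutral); total -3. So Pb + (-3) = 1−, giving Pb = +2.
Ligands are named alphabetically: ammine before bromo before hydroxo before isothiocyanato.
The complex ion is anionic, so lead takes the -ate form plumbate(II).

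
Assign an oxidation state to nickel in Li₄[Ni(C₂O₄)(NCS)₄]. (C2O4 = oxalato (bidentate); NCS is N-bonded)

4 lithium outside the brackets (+1 each) → the complex ion is 4−.
Ligand charges: 1×C2O4 = -2; 4×NCS = -4; sum -6.
Ni + (-6) = 4− ⇒ Ni is +2.

+2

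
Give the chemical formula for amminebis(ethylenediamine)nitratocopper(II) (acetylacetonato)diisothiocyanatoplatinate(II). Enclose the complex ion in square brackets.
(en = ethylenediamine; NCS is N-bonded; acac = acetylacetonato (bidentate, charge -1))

[Cu(en)2(NH3)(NO3)][Pt(acac)(NCS)2]

Cation [Cu…]: ligand charges -1, Cu(II) ⇒ ion charge 1+.
Anion [Pt…]: ligand charges -3, Pt(II) ⇒ ion charge 1−.
One 1+ cation balances one 1− anion.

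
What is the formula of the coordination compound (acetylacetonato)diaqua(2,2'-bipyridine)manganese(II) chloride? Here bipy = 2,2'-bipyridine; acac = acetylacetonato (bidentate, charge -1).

[Mn(acac)(bipy)(H2O)2]Cl

Ligands: 2 aqua (H2O, neutral), 1 2,2'-bipyridine (bipy, neutral), 1 acetylacetonato (acac, -1). Ligand charge sum = -1.
Charge balance with chloride (-1) requires 1 complex ion per 1 chloride.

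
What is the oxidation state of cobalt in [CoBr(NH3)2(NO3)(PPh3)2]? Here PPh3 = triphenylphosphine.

No counter-ion: the bracketed complex is neutral.
Ligand charges: 2×NH3 neutral; 1×Br = -1; 1×NO3 = -1; 2×PPh3 neutral; sum -2.
Co + (-2) = 0 ⇒ Co is +2.

+2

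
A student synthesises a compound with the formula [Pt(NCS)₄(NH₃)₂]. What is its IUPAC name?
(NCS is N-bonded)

diamminetetraisothiocyanatoplatinum(IV)

There is no counter-ion, so the complex is neutral overall.
Ligand charges: 4×isothiocyanato (-1 each), 2×ammine (neutral); total -4. So Pt + (-4) = 0, giving Pt = +4.
Ligands are named alphabetically: ammine before isothiocyanato.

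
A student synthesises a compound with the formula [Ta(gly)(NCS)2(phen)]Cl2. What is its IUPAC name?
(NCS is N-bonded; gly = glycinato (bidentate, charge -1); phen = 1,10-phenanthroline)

The 2 chloride counter-ions carry a total charge of -2, so each complex ion is 2+.
Ligand charges: 2×isothiocyanato (-1 each), 1×glycinato (-1 each), 1×1,10-phenanthroline (neutral); total -3. So Ta + (-3) = 2+, giving Ta = +5.
Ligands are named alphabetically: glycinato before isothiocyanato before phenanthroline.

(glycinato)diisothiocyanato(1,10-phenanthroline)tantalum(V) chloride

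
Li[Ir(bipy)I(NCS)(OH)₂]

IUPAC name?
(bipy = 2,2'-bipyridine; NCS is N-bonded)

lithium (2,2'-bipyridine)dihydroxoiodoisothiocyanatoiridate(III)

The 1 lithium counter-ion carries a total charge of +1, so each complex ion is 1−.
Ligand charges: 1×2,2'-bipyridine (neutral), 1×iodo (-1 each), 1×isothiocyanato (-1 each), 2×hydroxo (-1 each); total -4. So Ir + (-4) = 1−, giving Ir = +3.
Ligands are named alphabetically: bipyridine before hydroxo before iodo before isothiocyanato.
The complex ion is anionic, so iridium takes the -ate form iridate(III).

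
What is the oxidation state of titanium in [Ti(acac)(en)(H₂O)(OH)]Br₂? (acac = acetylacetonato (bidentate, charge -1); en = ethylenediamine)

2 bromide outside the brackets (-1 each) → the complex ion is 2+.
Ligand charges: 1×H2O neutral; 1×acac = -1; 1×en neutral; 1×OH = -1; sum -2.
Ti + (-2) = 2+ ⇒ Ti is +4.

+4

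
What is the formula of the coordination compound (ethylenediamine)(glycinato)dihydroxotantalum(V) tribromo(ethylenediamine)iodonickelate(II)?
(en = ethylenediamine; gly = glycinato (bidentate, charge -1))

Cation [Ta…]: ligand charges -3, Ta(V) ⇒ ion charge 2+.
Anion [Ni…]: ligand charges -4, Ni(II) ⇒ ion charge 2−.
One 2+ cation balances one 2− anion.

[Ta(en)(gly)(OH)2][NiBr3(en)I]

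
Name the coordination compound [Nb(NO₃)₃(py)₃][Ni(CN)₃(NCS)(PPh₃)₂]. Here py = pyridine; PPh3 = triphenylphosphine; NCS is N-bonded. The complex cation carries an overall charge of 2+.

trinitratotris(pyridine)niobium(V) tricyanoisothiocyanatobis(triphenylphosphine)nickelate(II)

The complex cation is given as 2+; its ligand charges sum to -3, so Nb = +5.
A 1:1 salt means the anion carries the equal and opposite charge, 2−.
Anion: ligand charges sum to -4; for the ion to be 2−, Ni = +2.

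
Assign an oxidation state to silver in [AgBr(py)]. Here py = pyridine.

+1

No counter-ion: the bracketed complex is neutral.
Ligand charges: 1×Br = -1; 1×py neutral; sum -1.
Ag + (-1) = 0 ⇒ Ag is +1.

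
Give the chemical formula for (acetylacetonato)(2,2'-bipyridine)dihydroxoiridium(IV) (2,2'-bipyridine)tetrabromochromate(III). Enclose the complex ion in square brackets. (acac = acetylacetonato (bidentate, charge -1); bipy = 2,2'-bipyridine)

Cation [Ir…]: ligand charges -3, Ir(IV) ⇒ ion charge 1+.
Anion [Cr…]: ligand charges -4, Cr(III) ⇒ ion charge 1−.

[Ir(acac)(bipy)(OH)2][Cr(bipy)Br4]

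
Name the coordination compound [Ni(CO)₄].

tetracarbonylnickel(0)

There is no counter-ion, so the complex is neutral overall.
Ligand charges: 4×carbonyl (neutral); total 0. So Ni + (0) = 0, giving Ni = 0.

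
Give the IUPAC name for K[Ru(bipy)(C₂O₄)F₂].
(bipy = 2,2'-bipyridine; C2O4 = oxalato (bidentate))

potassium (2,2'-bipyridine)difluorooxalatoruthenate(III)

The 1 potassium counter-ion carries a total charge of +1, so each complex ion is 1−.
Ligand charges: 1×2,2'-bipyridine (neutral), 1×oxalato (-2 each), 2×fluoro (-1 each); total -4. So Ru + (-4) = 1−, giving Ru = +3.
The complex ion is anionic, so ruthenium takes the -ate form ruthenate(III).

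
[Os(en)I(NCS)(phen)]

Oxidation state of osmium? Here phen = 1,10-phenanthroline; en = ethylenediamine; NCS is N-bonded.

No counter-ion: the bracketed complex is neutral.
Ligand charges: 1×I = -1; 1×phen neutral; 1×en neutral; 1×NCS = -1; sum -2.
Os + (-2) = 0 ⇒ Os is +2.

+2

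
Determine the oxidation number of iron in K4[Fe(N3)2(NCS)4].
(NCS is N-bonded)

4 potassium outside the brackets (+1 each) → the complex ion is 4−.
Ligand charges: 4×NCS = -4; 2×N3 = -2; sum -6.
Fe + (-6) = 4− ⇒ Fe is +2.

+2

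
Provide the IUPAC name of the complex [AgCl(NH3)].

There is no counter-ion, so the complex is neutral overall.
Ligand charges: 1×chloro (-1 each), 1×ammine (neutral); total -1. So Ag + (-1) = 0, giving Ag = +1.
Ligands are named alphabetically: ammine before chloro.

amminechlorosilver(I)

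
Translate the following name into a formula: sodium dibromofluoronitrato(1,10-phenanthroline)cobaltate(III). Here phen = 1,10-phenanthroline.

Na[CoBr2F(NO3)(phen)]

Ligands: 1 nitrato (NO3, -1), 1 fluoro (F, -1), 1 1,10-phenanthroline (phen, neutral), 2 bromo (Br, -1). Ligand charge sum = -4.
With Co in oxidation state +3, the complex ion is [Co...]^1−.
Charge balance with sodium (+1) requires 1 complex ion per 1 sodium.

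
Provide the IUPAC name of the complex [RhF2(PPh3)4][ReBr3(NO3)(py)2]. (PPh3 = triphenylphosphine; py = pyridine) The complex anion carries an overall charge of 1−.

difluorotetrakis(triphenylphosphine)rhodium(III) tribromonitratobis(pyridine)rhenate(III)

Both ions are complex: the cation is named first with the plain metal name, the anion second with the -ate form; each ion's ligands are alphabetised independently.
The complex anion is given as 1−; its ligand charges sum to -4, so Re = +3.
A 1:1 salt means the cation carries the equal and opposite charge, 1+.
Cation: ligand charges sum to -2; for the ion to be 1+, Rh = +3.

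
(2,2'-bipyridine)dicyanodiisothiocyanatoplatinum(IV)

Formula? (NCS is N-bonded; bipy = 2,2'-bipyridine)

[Pt(bipy)(CN)2(NCS)2]

Ligands: 2 cyano (CN, -1), 2 isothiocyanato (NCS, -1), 1 2,2'-bipyridine (bipy, neutral). Ligand charge sum = -4.
With Pt in oxidation state +4, the complex ion is [Pt...].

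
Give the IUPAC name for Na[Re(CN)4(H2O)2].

The 1 sodium counter-ion carries a total charge of +1, so each complex ion is 1−.
Ligand charges: 2×aqua (neutral), 4×cyano (-1 each); total -4. So Re + (-4) = 1−, giving Re = +3.
Ligands are named alphabetically: aqua before cyano.
The complex ion is anionic, so rhenium takes the -ate form rhenate(III).

sodium diaquatetracyanorhenate(III)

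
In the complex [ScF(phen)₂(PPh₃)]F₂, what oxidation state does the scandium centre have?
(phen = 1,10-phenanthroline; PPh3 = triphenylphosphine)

+3

2 fluoride outside the brackets (-1 each) → the complex ion is 2+.
Ligand charges: 2×phen neutral; 1×F = -1; 1×PPh3 neutral; sum -1.
Sc + (-1) = 2+ ⇒ Sc is +3.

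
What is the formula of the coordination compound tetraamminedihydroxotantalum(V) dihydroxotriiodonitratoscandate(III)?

Cation [Ta…]: ligand charges -2, Ta(V) ⇒ ion charge 3+.
Anion [Sc…]: ligand charges -6, Sc(III) ⇒ ion charge 3−.

[Ta(NH3)4(OH)2][ScI3(NO3)(OH)2]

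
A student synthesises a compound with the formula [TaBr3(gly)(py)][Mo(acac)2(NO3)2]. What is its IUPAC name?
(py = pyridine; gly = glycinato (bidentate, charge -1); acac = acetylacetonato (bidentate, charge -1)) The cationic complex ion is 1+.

Both ions are complex: the cation is named first with the plain metal name, the anion second with the -ate form; each ion's ligands are alphabetised independently.
The complex cation is given as 1+; its ligand charges sum to -4, so Ta = +5.
A 1:1 salt means the anion carries the equal and opposite charge, 1−.
Anion: ligand charges sum to -4; for the ion to be 1−, Mo = +3.

tribromo(glycinato)(pyridine)tantalum(V) bis(acetylacetonato)dinitratomolybdate(III)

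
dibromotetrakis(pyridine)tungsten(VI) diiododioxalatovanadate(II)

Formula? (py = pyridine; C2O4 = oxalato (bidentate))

Cation [W…]: ligand charges -2, W(VI) ⇒ ion charge 4+.
Anion [V…]: ligand charges -6, V(II) ⇒ ion charge 4−.

[WBr2(py)4][V(C2O4)2I2]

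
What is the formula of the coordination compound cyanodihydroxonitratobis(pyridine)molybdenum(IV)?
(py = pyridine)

Ligands: 2 hydroxo (OH, -1), 2 pyridine (py, neutral), 1 cyano (CN, -1), 1 nitrato (NO3, -1). Ligand charge sum = -4.
With Mo in oxidation state +4, the complex ion is [Mo...].

[Mo(CN)(NO3)(OH)2(py)2]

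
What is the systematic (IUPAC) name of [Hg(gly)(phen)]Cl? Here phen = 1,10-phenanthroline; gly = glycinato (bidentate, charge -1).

(glycinato)(1,10-phenanthroline)mercury(II) chloride

The 1 chloride counter-ion carries a total charge of -1, so each complex ion is 1+.
Ligand charges: 1×1,10-phenanthroline (neutral), 1×glycinato (-1 each); total -1. So Hg + (-1) = 1+, giving Hg = +2.
Ligands are named alphabetically: glycinato before phenanthroline.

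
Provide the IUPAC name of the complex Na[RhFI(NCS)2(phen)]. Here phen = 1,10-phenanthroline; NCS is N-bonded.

sodium fluoroiododiisothiocyanato(1,10-phenanthroline)rhodate(III)

The 1 sodium counter-ion carries a total charge of +1, so each complex ion is 1−.
Ligand charges: 1×iodo (-1 each), 1×1,10-phenanthroline (neutral), 1×fluoro (-1 each), 2×isothiocyanato (-1 each); total -4. So Rh + (-4) = 1−, giving Rh = +3.
Ligands are named alphabetically: fluoro before iodo before isothiocyanato before phenanthroline.
The complex ion is anionic, so rhodium takes the -ate form rhodate(III).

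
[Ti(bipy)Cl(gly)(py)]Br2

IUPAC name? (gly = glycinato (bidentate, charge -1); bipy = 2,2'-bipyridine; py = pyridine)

The 2 bromide counter-ions carry a total charge of -2, so each complex ion is 2+.
Ligand charges: 1×glycinato (-1 each), 1×2,2'-bipyridine (neutral), 1×pyridine (neutral), 1×chloro (-1 each); total -2. So Ti + (-2) = 2+, giving Ti = +4.
Ligands are named alphabetically: bipyridine before chloro before glycinato before pyridine.

(2,2'-bipyridine)chloro(glycinato)(pyridine)titanium(IV) bromide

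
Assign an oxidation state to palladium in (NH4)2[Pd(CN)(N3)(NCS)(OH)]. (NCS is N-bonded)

+2

2 ammonium outside the brackets (+1 each) → the complex ion is 2−.
Ligand charges: 1×CN = -1; 1×OH = -1; 1×N3 = -1; 1×NCS = -1; sum -4.
Pd + (-4) = 2− ⇒ Pd is +2.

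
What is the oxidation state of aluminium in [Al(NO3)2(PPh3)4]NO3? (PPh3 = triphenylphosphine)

1 nitrate outside the brackets (-1 each) → the complex ion is 1+.
Ligand charges: 2×NO3 = -2; 4×PPh3 neutral; sum -2.
Al + (-2) = 1+ ⇒ Al is +3.

+3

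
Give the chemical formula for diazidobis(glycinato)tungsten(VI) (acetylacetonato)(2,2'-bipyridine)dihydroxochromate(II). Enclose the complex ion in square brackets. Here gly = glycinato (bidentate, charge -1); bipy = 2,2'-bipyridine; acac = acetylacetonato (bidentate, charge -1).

[W(gly)2(N3)2][Cr(acac)(bipy)(OH)2]2

Cation [W…]: ligand charges -4, W(VI) ⇒ ion charge 2+.
Anion [Cr…]: ligand charges -3, Cr(II) ⇒ ion charge 1−.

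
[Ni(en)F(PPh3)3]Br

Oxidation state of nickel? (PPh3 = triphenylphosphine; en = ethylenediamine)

1 bromide outside the brackets (-1 each) → the complex ion is 1+.
Ligand charges: 1×F = -1; 3×PPh3 neutral; 1×en neutral; sum -1.
Ni + (-1) = 1+ ⇒ Ni is +2.

+2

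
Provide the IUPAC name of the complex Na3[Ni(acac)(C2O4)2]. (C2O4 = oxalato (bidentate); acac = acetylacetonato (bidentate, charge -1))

The 3 sodium counter-ions carry a total charge of +3, so each complex ion is 3−.
Ligand charges: 2×oxalato (-2 each), 1×acetylacetonato (-1 each); total -5. So Ni + (-5) = 3−, giving Ni = +2.
Ligands are named alphabetically: acetylacetonato before oxalato.
The complex ion is anionic, so nickel takes the -ate form nickelate(II).

sodium (acetylacetonato)dioxalatonickelate(II)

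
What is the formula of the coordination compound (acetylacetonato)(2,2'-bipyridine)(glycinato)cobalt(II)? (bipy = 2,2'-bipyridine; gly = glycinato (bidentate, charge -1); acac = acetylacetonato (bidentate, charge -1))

[Co(acac)(bipy)(gly)]

Ligands: 1 2,2'-bipyridine (bipy, neutral), 1 glycinato (gly, -1), 1 acetylacetonato (acac, -1). Ligand charge sum = -2.
With Co in oxidation state +2, the complex ion is [Co...].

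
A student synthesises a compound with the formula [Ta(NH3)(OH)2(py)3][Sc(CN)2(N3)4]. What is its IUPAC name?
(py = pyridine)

Both ions are complex: the cation is named first with the plain metal name, the anion second with the -ate form; each ion's ligands are alphabetised independently.
Scandium is always +3 in its complexes; the anion's ligand charges sum to -6, so the complex anion is 3−.
A 1:1 salt means the cation carries the equal and opposite charge, 3+.
Cation: ligand charges sum to -2; for the ion to be 3+, Ta = +5.

amminedihydroxotris(pyridine)tantalum(V) tetraazidodicyanoscandate(III)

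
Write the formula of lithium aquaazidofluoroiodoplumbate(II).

Ligands: 1 azido (N3, -1), 1 aqua (H2O, neutral), 1 fluoro (F, -1), 1 iodo (I, -1). Ligand charge sum = -3.
With Pb in oxidation state +2, the complex ion is [Pb...]^1−.
Charge balance with lithium (+1) requires 1 complex ion per 1 lithium.

Li[PbF(H2O)I(N3)]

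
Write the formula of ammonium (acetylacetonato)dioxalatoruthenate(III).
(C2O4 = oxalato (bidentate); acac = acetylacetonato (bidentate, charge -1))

Ligands: 2 oxalato (C2O4, -2), 1 acetylacetonato (acac, -1). Ligand charge sum = -5.
With Ru in oxidation state +3, the complex ion is [Ru...]^2−.
Charge balance with ammonium (+1) requires 1 complex ion per 2 ammonium.

(NH4)2[Ru(acac)(C2O4)2]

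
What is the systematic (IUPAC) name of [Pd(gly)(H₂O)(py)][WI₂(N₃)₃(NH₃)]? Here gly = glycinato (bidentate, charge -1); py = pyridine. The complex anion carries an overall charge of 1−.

aqua(glycinato)(pyridine)palladium(II) amminetriazidodiiodotungstate(IV)

Both ions are complex: the cation is named first with the plain metal name, the anion second with the -ate form; each ion's ligands are alphabetised independently.
The complex anion is given as 1−; its ligand charges sum to -5, so W = +4.
A 1:1 salt means the cation carries the equal and opposite charge, 1+.
Cation: ligand charges sum to -1; for the ion to be 1+, Pd = +2.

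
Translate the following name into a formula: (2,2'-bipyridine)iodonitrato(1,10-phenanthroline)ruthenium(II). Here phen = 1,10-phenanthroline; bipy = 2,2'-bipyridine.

[Ru(bipy)I(NO3)(phen)]

Ligands: 1 1,10-phenanthroline (phen, neutral), 1 2,2'-bipyridine (bipy, neutral), 1 iodo (I, -1), 1 nitrato (NO3, -1). Ligand charge sum = -2.
With Ru in oxidation state +2, the complex ion is [Ru...].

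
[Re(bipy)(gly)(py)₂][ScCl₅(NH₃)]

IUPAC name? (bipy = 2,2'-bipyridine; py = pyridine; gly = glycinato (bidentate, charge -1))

Scandium is always +3 in its complexes; the anion's ligand charges sum to -5, so the complex anion is 2−.
A 1:1 salt means the cation carries the equal and opposite charge, 2+.
Cation: ligand charges sum to -1; for the ion to be 2+, Re = +3.

(2,2'-bipyridine)(glycinato)bis(pyridine)rhenium(III) amminepentachloroscandate(III)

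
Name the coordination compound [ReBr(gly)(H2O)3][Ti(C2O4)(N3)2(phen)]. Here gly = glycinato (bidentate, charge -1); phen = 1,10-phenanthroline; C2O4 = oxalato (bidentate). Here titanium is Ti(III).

Both ions are complex: the cation is named first with the plain metal name, the anion second with the -ate form; each ion's ligands are alphabetised independently.
Ti is given as +3; the anion's ligand charges sum to -4, so the complex anion is 1−.
A 1:1 salt means the cation carries the equal and opposite charge, 1+.
Cation: ligand charges sum to -2; for the ion to be 1+, Re = +3.

triaquabromo(glycinato)rhenium(III) diazidooxalato(1,10-phenanthroline)titanate(III)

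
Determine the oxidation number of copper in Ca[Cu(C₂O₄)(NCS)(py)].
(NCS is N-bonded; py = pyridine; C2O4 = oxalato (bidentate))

1 calcium outside the brackets (+2 each) → the complex ion is 2−.
Ligand charges: 1×NCS = -1; 1×py neutral; 1×C2O4 = -2; sum -3.
Cu + (-3) = 2− ⇒ Cu is +1.

+1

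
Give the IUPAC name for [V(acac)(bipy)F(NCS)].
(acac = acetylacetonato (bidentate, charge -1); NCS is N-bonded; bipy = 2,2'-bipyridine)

(acetylacetonato)(2,2'-bipyridine)fluoroisothiocyanatovanadium(III)

There is no counter-ion, so the complex is neutral overall.
Ligand charges: 1×acetylacetonato (-1 each), 1×isothiocyanato (-1 each), 1×fluoro (-1 each), 1×2,2'-bipyridine (neutral); total -3. So V + (-3) = 0, giving V = +3.
Ligands are named alphabetically: acetylacetonato before bipyridine before fluoro before isothiocyanato.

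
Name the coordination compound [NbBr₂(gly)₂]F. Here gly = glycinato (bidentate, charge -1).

dibromobis(glycinato)niobium(V) fluoride

The 1 fluoride counter-ion carries a total charge of -1, so each complex ion is 1+.
Ligand charges: 2×glycinato (-1 each), 2×bromo (-1 each); total -4. So Nb + (-4) = 1+, giving Nb = +5.
Ligands are named alphabetically: bromo before glycinato.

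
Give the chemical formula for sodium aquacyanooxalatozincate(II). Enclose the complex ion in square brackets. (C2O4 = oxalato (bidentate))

Na[Zn(C2O4)(CN)(H2O)]

Ligands: 1 oxalato (C2O4, -2), 1 cyano (CN, -1), 1 aqua (H2O, neutral). Ligand charge sum = -3.
With Zn in oxidation state +2, the complex ion is [Zn...]^1−.
Charge balance with sodium (+1) requires 1 complex ion per 1 sodium.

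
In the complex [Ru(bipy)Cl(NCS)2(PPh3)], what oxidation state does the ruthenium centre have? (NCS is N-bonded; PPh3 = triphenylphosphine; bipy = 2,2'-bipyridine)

No counter-ion: the bracketed complex is neutral.
Ligand charges: 2×NCS = -2; 1×Cl = -1; 1×PPh3 neutral; 1×bipy neutral; sum -3.
Ru + (-3) = 0 ⇒ Ru is +3.

+3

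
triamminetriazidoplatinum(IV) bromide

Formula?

[Pt(N3)3(NH3)3]Br

Ligands: 3 ammine (NH3, neutral), 3 azido (N3, -1). Ligand charge sum = -3.
With Pt in oxidation state +4, the complex ion is [Pt...]^1+.
Charge balance with bromide (-1) requires 1 complex ion per 1 bromide.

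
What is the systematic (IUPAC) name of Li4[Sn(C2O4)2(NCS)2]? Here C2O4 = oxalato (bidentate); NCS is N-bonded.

The 4 lithium counter-ions carry a total charge of +4, so each complex ion is 4−.
Ligand charges: 2×oxalato (-2 each), 2×isothiocyanato (-1 each); total -6. So Sn + (-6) = 4−, giving Sn = +2.
Ligands are named alphabetically: isothiocyanato before oxalato.
The complex ion is anionic, so tin takes the -ate form stannate(II).

lithium diisothiocyanatodioxalatostannate(II)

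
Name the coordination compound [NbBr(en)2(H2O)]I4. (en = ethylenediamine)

aquabromobis(ethylenediamine)niobium(V) iodide

The 4 iodide counter-ions carry a total charge of -4, so each complex ion is 4+.
Ligand charges: 2×ethylenediamine (neutral), 1×aqua (neutral), 1×bromo (-1 each); total -1. So Nb + (-1) = 4+, giving Nb = +5.
Ligands are named alphabetically: aqua before bromo before ethylenediamine.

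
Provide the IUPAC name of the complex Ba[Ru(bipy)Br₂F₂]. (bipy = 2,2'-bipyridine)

The 1 barium counter-ion carries a total charge of +2, so each complex ion is 2−.
Ligand charges: 2×bromo (-1 each), 2×fluoro (-1 each), 1×2,2'-bipyridine (neutral); total -4. So Ru + (-4) = 2−, giving Ru = +2.
The complex ion is anionic, so ruthenium takes the -ate form ruthenate(II).

barium (2,2'-bipyridine)dibromodifluororuthenate(II)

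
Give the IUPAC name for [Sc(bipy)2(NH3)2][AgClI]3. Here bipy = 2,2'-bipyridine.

diamminebis(2,2'-bipyridine)scandium(III) chloroiodoargentate(I)

Scandium is always +3 in its complexes; the cation's ligand charges sum to 0, so the complex cation is 3+.
With 3 anions per cation, each anion must be 3/3 = 1−.
Anion: ligand charges sum to -2; for the ion to be 1−, Ag = +1.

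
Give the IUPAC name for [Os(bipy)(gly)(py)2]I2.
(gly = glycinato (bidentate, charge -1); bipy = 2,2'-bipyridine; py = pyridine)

The 2 iodide counter-ions carry a total charge of -2, so each complex ion is 2+.
Ligand charges: 1×glycinato (-1 each), 1×2,2'-bipyridine (neutral), 2×pyridine (neutral); total -1. So Os + (-1) = 2+, giving Os = +3.
Ligands are named alphabetically: bipyridine before glycinato before pyridine.

(2,2'-bipyridine)(glycinato)bis(pyridine)osmium(III) iodide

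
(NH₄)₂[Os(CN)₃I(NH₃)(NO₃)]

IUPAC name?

The 2 ammonium counter-ions carry a total charge of +2, so each complex ion is 2−.
Ligand charges: 1×iodo (-1 each), 1×nitrato (-1 each), 3×cyano (-1 each), 1×ammine (neutral); total -5. So Os + (-5) = 2−, giving Os = +3.
The complex ion is anionic, so osmium takes the -ate form osmate(III).

ammonium amminetricyanoiodonitratoosmate(III)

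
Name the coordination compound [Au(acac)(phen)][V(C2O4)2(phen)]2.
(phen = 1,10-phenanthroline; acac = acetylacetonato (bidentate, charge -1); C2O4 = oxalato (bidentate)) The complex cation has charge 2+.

(acetylacetonato)(1,10-phenanthroline)gold(III) dioxalato(1,10-phenanthroline)vanadate(III)

The complex cation is given as 2+; its ligand charges sum to -1, so Au = +3.
With 2 anions per cation, each anion must be 2/2 = 1−.
Anion: ligand charges sum to -4; for the ion to be 1−, V = +3.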